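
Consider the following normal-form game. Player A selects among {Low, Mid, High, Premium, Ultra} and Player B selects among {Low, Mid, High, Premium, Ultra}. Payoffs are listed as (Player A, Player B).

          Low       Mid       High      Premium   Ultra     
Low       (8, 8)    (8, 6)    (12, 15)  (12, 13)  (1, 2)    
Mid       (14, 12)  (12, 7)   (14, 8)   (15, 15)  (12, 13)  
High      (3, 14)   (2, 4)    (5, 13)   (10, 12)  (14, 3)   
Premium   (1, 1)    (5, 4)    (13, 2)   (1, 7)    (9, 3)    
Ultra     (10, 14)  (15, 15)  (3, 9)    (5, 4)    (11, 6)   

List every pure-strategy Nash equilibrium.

(Mid, Premium) and (Ultra, Mid)

Check mutual best responses: a cell is a NE iff neither player can gain by unilaterally deviating.
Player A's best responses — vs Low: Mid (payoff 14); vs Mid: Ultra (payoff 15); vs High: Mid (payoff 14); vs Premium: Mid (payoff 15); vs Ultra: High (payoff 14).
Player B's best responses — vs Low: High (payoff 15); vs Mid: Premium (payoff 15); vs High: Low (payoff 14); vs Premium: Premium (payoff 7); vs Ultra: Mid (payoff 15).
Mutual best responses occur at (Mid, Premium) and (Ultra, Mid); at each, neither player gains by switching.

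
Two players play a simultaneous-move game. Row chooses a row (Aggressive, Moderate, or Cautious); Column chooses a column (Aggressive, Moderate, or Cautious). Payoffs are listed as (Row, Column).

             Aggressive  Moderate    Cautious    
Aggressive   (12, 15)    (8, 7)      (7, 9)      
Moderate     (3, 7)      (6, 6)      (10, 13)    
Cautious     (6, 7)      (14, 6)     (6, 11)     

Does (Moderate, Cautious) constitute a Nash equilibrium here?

Holding Column at Cautious: Row gets 10 from Moderate, versus 7 from Aggressive, 6 from Cautious. No profitable deviation for Row.
Holding Row at Moderate: Column gets 13 from Cautious, versus 7 from Aggressive, 6 from Moderate. No profitable deviation for Column either.

Yes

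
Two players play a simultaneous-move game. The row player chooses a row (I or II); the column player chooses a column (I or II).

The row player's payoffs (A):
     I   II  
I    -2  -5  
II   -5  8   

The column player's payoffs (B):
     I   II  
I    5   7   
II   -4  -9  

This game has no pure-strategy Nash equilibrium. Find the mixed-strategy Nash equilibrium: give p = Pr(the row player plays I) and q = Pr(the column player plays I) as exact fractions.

p = 5/7, q = 13/16

Each player's mixing probability is pinned down by making the *other* player indifferent.
The column player indifferent between I and II: p·5 + (1−p)·(-4) = p·7 + (1−p)·(-9) ⟹ (-4) + 9p = (-9) + 16p ⟹ p = 5/7.
The row player indifferent between I and II: q·(-2) + (1−q)·(-5) = q·(-5) + (1−q)·8 ⟹ (-5) + 3q = 8 + (-13)q ⟹ q = 13/16.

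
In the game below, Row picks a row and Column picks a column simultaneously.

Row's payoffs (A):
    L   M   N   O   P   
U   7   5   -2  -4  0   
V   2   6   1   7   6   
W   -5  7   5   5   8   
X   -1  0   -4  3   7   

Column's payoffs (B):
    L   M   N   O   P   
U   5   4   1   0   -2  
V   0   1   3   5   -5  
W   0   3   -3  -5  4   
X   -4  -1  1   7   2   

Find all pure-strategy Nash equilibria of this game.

(U, L), (V, O), and (W, P)

Find each player's best response to every opponent strategy; NE are the intersections.
Row's best responses — vs L: U (payoff 7); vs M: W (payoff 7); vs N: W (payoff 5); vs O: V (payoff 7); vs P: W (payoff 8).
Column's best responses — vs U: L (payoff 5); vs V: O (payoff 5); vs W: P (payoff 4); vs X: O (payoff 7).
Mutual best responses occur at (U, L), (V, O), and (W, P); at each, neither player gains by switching.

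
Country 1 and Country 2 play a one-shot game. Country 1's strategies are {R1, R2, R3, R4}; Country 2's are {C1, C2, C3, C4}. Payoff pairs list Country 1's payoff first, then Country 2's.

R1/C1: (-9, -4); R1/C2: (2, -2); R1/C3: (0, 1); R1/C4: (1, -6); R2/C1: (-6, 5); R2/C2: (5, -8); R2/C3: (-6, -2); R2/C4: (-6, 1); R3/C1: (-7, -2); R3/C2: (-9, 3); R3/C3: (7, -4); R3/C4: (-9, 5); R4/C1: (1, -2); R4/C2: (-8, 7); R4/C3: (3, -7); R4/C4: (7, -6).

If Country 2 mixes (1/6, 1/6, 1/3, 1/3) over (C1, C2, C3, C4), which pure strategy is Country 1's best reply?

R4

Country 1's best reply maximizes expected payoff against the mix.
R1: (1/6)·(-9) + (1/6)·2 + (1/3)·0 + (1/3)·1 = -5/6
R2: (1/6)·(-6) + (1/6)·5 + (1/3)·(-6) + (1/3)·(-6) = -25/6
R3: (1/6)·(-7) + (1/6)·(-9) + (1/3)·7 + (1/3)·(-9) = -10/3
R4: (1/6)·1 + (1/6)·(-8) + (1/3)·3 + (1/3)·7 = 13/6
Highest expected payoff is 13/6, from R4.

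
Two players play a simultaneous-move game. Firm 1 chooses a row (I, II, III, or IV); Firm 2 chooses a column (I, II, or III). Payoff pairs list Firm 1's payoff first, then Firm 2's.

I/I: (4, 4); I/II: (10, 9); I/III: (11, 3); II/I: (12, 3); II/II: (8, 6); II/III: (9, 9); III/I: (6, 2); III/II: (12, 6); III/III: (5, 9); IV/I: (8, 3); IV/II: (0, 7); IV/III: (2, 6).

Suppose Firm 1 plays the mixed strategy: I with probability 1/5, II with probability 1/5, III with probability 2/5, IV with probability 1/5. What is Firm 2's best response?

Firm 2's best reply maximizes expected payoff against the mix.
I: (1/5)·4 + (1/5)·3 + (2/5)·2 + (1/5)·3 = 14/5
II: (1/5)·9 + (1/5)·6 + (2/5)·6 + (1/5)·7 = 34/5
III: (1/5)·3 + (1/5)·9 + (2/5)·9 + (1/5)·6 = 36/5
Highest expected payoff is 36/5, from III.

III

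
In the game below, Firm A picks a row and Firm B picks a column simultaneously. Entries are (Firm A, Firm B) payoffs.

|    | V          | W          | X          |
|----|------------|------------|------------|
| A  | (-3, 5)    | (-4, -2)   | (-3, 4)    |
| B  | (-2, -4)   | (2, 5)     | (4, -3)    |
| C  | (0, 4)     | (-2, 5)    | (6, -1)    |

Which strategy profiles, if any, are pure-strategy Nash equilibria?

Find each player's best response to every opponent strategy; NE are the intersections.
Firm A's best responses — vs V: C (payoff 0); vs W: B (payoff 2); vs X: C (payoff 6).
Firm B's best responses — vs A: V (payoff 5); vs B: W (payoff 5); vs C: W (payoff 5).
The only mutual best response is (B, W); neither player gains by switching there.

(B, W)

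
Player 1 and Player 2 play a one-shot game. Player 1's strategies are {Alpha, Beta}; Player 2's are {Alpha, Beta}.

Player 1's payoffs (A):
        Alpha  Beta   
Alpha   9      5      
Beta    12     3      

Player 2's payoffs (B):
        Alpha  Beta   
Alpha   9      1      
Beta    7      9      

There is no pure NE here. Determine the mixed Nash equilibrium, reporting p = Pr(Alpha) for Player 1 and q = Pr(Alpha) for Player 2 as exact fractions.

In a mixed NE each player is indifferent between their pure strategies, so the opponent's mix sets the indifference.
Player 2 indifferent between Alpha and Beta: p·9 + (1−p)·7 = p·1 + (1−p)·9 ⟹ 7 + 2p = 9 + (-8)p ⟹ p = 1/5.
Player 1 indifferent between Alpha and Beta: q·9 + (1−q)·5 = q·12 + (1−q)·3 ⟹ 5 + 4q = 3 + 9q ⟹ q = 2/5.

p = 1/5, q = 2/5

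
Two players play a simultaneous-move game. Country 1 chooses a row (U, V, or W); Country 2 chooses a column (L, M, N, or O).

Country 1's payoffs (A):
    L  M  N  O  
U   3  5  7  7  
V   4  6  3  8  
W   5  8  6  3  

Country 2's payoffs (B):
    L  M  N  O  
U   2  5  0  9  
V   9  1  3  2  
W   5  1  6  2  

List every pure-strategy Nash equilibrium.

None

Find each player's best response to every opponent strategy; NE are the intersections.
Country 1's best responses — vs L: W (payoff 5); vs M: W (payoff 8); vs N: U (payoff 7); vs O: V (payoff 8).
Country 2's best responses — vs U: O (payoff 9); vs V: L (payoff 9); vs W: N (payoff 6).
No cell has both players best-responding. For instance, Country 1's best reply to M is W, but against W Country 2 prefers N over M.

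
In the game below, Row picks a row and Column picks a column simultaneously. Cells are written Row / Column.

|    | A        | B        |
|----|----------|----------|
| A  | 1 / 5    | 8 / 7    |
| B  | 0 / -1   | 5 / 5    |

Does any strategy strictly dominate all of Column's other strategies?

B

Check whether one of Column's strategies beats all alternatives regardless of what the opponent does.
B strictly dominates: vs A: 7 > 5; vs B: 5 > -1.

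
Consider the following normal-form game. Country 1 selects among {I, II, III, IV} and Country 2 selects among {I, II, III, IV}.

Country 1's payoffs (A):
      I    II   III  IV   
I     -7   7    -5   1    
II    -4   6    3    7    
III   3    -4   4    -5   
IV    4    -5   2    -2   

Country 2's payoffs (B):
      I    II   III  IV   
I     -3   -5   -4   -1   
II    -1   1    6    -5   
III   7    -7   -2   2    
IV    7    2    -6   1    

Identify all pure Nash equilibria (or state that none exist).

Check mutual best responses: a cell is a NE iff neither player can gain by unilaterally deviating.
Country 1's best responses — vs I: IV (payoff 4); vs II: I (payoff 7); vs III: III (payoff 4); vs IV: II (payoff 7).
Country 2's best responses — vs I: IV (payoff -1); vs II: III (payoff 6); vs III: I (payoff 7); vs IV: I (payoff 7).
The only mutual best response is (IV, I); neither player gains by switching there.

(IV, I)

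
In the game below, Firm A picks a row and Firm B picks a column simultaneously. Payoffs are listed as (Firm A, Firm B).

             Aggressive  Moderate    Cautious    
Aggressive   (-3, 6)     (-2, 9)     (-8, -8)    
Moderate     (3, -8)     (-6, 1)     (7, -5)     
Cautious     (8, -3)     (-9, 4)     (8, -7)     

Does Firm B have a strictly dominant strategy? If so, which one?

Check whether one of Firm B's strategies beats all alternatives regardless of what the opponent does.
Moderate strictly dominates: vs Aggressive: 9 > each of {6, -8}; vs Moderate: 1 > each of {-8, -5}; vs Cautious: 4 > each of {-3, -7}.

Moderate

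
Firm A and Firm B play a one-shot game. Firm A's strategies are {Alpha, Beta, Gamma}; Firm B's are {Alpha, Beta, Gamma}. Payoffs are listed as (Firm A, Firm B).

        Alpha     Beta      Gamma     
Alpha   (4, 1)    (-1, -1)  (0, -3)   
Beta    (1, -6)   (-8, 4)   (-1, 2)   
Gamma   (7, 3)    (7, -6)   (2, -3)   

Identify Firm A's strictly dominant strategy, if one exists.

Check whether one of Firm A's strategies beats all alternatives regardless of what the opponent does.
Gamma strictly dominates: vs Alpha: 7 > each of {4, 1}; vs Beta: 7 > each of {-1, -8}; vs Gamma: 2 > each of {0, -1}.

Gamma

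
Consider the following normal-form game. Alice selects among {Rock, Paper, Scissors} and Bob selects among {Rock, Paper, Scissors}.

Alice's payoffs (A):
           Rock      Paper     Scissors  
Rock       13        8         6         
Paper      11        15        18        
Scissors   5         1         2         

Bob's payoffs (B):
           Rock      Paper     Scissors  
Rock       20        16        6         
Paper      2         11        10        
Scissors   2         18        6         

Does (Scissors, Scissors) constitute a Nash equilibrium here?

No

Holding Bob at Scissors: Alice gets 2 from Scissors but could get 18 by switching to Paper. Alice has a profitable deviation.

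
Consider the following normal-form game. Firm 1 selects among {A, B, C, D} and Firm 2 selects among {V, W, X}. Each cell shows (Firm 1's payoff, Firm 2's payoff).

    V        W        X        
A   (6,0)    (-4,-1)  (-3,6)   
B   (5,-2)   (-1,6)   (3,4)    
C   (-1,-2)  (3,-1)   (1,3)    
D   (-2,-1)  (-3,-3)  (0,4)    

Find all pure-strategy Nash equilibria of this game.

A profile is a Nash equilibrium when each player is best-responding to the other.
Firm 1's best responses — vs V: A (payoff 6); vs W: C (payoff 3); vs X: B (payoff 3).
Firm 2's best responses — vs A: X (payoff 6); vs B: W (payoff 6); vs C: X (payoff 3); vs D: X (payoff 4).
No cell has both players best-responding. For instance, Firm 1's best reply to W is C, but against C Firm 2 prefers X over W.

There is no pure-strategy Nash equilibrium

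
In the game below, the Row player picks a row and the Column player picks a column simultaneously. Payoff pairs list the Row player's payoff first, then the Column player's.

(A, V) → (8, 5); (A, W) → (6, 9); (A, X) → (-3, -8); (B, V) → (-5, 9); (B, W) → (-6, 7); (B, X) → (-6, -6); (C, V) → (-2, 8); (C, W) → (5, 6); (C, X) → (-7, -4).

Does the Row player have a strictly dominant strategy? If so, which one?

A strategy is strictly dominant if it gives the Row player a strictly higher payoff than every other strategy, against every choice by the opponent.
A strictly dominates: vs V: 8 > each of {-5, -2}; vs W: 6 > each of {-6, 5}; vs X: -3 > each of {-6, -7}.

A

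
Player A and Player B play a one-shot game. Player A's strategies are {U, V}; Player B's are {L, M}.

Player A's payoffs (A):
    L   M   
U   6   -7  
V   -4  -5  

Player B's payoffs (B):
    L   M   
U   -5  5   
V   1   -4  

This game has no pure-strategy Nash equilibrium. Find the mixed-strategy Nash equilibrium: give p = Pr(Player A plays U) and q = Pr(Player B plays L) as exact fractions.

p = 1/3, q = 1/6

In a mixed NE each player is indifferent between their pure strategies, so the opponent's mix sets the indifference.
Player B indifferent between L and M: p·(-5) + (1−p)·1 = p·5 + (1−p)·(-4) ⟹ 1 + (-6)p = (-4) + 9p ⟹ p = 1/3.
Player A indifferent between U and V: q·6 + (1−q)·(-7) = q·(-4) + (1−q)·(-5) ⟹ (-7) + 13q = (-5) + 1q ⟹ q = 1/6.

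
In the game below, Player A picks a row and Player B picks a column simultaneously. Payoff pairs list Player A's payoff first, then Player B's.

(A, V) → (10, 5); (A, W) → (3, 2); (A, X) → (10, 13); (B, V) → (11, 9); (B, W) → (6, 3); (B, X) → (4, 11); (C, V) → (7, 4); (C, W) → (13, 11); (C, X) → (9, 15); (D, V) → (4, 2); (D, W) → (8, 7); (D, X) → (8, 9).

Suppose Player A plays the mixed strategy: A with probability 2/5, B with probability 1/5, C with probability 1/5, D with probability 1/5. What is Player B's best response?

Player B's best reply maximizes expected payoff against the mix.
V: (2/5)·5 + (1/5)·9 + (1/5)·4 + (1/5)·2 = 5
W: (2/5)·2 + (1/5)·3 + (1/5)·11 + (1/5)·7 = 5
X: (2/5)·13 + (1/5)·11 + (1/5)·15 + (1/5)·9 = 61/5
Highest expected payoff is 61/5, from X.

X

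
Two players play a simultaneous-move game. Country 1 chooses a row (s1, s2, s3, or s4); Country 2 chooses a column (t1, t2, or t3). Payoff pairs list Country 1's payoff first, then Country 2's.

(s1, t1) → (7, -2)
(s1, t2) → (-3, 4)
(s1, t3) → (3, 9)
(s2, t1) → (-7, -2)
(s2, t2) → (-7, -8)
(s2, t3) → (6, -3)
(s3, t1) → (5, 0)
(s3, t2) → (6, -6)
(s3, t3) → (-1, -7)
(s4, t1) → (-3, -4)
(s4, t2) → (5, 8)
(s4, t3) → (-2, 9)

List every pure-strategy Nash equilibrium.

No pure-strategy Nash equilibrium

Find each player's best response to every opponent strategy; NE are the intersections.
Country 1's best responses — vs t1: s1 (payoff 7); vs t2: s3 (payoff 6); vs t3: s2 (payoff 6).
Country 2's best responses — vs s1: t3 (payoff 9); vs s2: t1 (payoff -2); vs s3: t1 (payoff 0); vs s4: t3 (payoff 9).
No cell has both players best-responding. For instance, Country 1's best reply to t1 is s1, but against s1 Country 2 prefers t3 over t1.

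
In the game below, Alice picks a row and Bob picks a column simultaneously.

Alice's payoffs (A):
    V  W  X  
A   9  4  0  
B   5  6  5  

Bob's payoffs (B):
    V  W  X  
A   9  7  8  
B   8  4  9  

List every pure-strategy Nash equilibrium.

(A, V) and (B, X)

Find each player's best response to every opponent strategy; NE are the intersections.
Alice's best responses — vs V: A (payoff 9); vs W: B (payoff 6); vs X: B (payoff 5).
Bob's best responses — vs A: V (payoff 9); vs B: X (payoff 9).
Mutual best responses occur at (A, V) and (B, X); at each, neither player gains by switching.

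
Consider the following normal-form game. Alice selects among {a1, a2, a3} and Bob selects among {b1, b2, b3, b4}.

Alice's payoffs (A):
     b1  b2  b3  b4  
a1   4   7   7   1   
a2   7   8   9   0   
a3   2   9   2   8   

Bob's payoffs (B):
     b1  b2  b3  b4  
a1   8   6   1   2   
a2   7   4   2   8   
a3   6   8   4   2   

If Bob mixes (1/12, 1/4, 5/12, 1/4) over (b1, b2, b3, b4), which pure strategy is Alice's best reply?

Alice's best reply maximizes expected payoff against the mix.
a1: (1/12)·4 + (1/4)·7 + (5/12)·7 + (1/4)·1 = 21/4
a2: (1/12)·7 + (1/4)·8 + (5/12)·9 + (1/4)·0 = 19/3
a3: (1/12)·2 + (1/4)·9 + (5/12)·2 + (1/4)·8 = 21/4
Highest expected payoff is 19/3, from a2.

a2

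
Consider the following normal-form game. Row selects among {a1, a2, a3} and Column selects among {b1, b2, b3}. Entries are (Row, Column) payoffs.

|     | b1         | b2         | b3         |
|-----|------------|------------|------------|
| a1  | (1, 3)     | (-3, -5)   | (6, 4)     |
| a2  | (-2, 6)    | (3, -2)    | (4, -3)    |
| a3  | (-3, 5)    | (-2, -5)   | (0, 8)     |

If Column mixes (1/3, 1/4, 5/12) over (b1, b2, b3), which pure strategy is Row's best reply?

Row's best reply maximizes expected payoff against the mix.
a1: (1/3)·1 + (1/4)·(-3) + (5/12)·6 = 25/12
a2: (1/3)·(-2) + (1/4)·3 + (5/12)·4 = 7/4
a3: (1/3)·(-3) + (1/4)·(-2) + (5/12)·0 = -3/2
Highest expected payoff is 25/12, from a1.

a1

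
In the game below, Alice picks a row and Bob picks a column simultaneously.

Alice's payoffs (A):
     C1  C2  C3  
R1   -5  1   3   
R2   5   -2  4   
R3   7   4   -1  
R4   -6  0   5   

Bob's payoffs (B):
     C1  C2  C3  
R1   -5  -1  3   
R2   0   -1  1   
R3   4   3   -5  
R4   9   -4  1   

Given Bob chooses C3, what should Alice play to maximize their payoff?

R4

With Bob fixed at C3, Alice's payoffs are: R1 → 3, R2 → 4, R3 → -1, R4 → 5.
The maximum is 5, achieved by R4.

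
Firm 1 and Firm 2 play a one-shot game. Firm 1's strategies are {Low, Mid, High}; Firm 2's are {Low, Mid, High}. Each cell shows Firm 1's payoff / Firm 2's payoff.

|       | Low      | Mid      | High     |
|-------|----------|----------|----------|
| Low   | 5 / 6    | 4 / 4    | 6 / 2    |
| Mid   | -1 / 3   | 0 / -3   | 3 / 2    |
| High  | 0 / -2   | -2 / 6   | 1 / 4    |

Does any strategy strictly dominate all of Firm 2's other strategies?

No strictly dominant strategy

A strategy is strictly dominant if it gives Firm 2 a strictly higher payoff than every other strategy, against every choice by the opponent.
Low is not dominant: against High, Mid gives 6 > -2.
Mid is not dominant: against Low, Low gives 6 > 4.
High is not dominant: against Low, Low gives 6 > 2.
No single strategy is best against every opponent action.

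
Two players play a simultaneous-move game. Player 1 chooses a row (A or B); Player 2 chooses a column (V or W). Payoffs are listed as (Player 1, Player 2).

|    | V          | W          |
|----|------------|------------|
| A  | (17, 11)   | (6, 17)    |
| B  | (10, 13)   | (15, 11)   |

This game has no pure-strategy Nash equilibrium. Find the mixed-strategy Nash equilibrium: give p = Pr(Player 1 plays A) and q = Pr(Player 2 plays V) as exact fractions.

p = 1/4, q = 9/16

In a mixed NE each player is indifferent between their pure strategies, so the opponent's mix sets the indifference.
Player 2 indifferent between V and W: p·11 + (1−p)·13 = p·17 + (1−p)·11 ⟹ 13 + (-2)p = 11 + 6p ⟹ p = 1/4.
Player 1 indifferent between A and B: q·17 + (1−q)·6 = q·10 + (1−q)·15 ⟹ 6 + 11q = 15 + (-5)q ⟹ q = 9/16.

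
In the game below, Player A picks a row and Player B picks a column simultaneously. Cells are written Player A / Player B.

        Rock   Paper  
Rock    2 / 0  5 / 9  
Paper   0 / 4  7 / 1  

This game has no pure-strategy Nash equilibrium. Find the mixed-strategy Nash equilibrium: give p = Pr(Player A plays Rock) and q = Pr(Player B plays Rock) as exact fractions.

Each player's mixing probability is pinned down by making the *other* player indifferent.
Player B indifferent between Rock and Paper: p·0 + (1−p)·4 = p·9 + (1−p)·1 ⟹ 4 + (-4)p = 1 + 8p ⟹ p = 1/4.
Player A indifferent between Rock and Paper: q·2 + (1−q)·5 = q·0 + (1−q)·7 ⟹ 5 + (-3)q = 7 + (-7)q ⟹ q = 1/2.

p = 1/4, q = 1/2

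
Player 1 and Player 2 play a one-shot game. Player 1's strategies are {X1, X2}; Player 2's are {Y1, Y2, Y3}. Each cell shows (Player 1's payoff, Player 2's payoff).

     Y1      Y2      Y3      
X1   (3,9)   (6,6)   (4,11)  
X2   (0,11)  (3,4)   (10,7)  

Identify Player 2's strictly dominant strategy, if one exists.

None

Check whether one of Player 2's strategies beats all alternatives regardless of what the opponent does.
Y1 is not dominant: against X1, Y3 gives 11 > 9.
Y2 is not dominant: against X1, Y1 gives 9 > 6.
Y3 is not dominant: against X2, Y1 gives 11 > 7.
No single strategy is best against every opponent action.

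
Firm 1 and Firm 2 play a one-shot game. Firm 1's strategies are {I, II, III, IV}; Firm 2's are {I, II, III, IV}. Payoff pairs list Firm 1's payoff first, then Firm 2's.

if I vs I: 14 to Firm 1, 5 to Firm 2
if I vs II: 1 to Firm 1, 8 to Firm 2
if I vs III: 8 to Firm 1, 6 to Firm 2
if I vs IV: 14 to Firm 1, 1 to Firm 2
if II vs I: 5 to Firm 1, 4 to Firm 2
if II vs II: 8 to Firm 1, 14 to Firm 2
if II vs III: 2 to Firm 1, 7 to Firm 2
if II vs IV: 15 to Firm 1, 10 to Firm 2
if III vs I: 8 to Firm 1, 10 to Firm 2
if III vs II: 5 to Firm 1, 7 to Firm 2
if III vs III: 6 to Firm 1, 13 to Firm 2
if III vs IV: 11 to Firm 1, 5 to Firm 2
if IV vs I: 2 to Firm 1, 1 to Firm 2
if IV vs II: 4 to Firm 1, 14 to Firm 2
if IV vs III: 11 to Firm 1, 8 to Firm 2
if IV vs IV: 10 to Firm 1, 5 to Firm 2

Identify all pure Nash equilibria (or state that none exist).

Check mutual best responses: a cell is a NE iff neither player can gain by unilaterally deviating.
Firm 1's best responses — vs I: I (payoff 14); vs II: II (payoff 8); vs III: IV (payoff 11); vs IV: II (payoff 15).
Firm 2's best responses — vs I: II (payoff 8); vs II: II (payoff 14); vs III: III (payoff 13); vs IV: II (payoff 14).
The only mutual best response is (II, II); neither player gains by switching there.

(II, II)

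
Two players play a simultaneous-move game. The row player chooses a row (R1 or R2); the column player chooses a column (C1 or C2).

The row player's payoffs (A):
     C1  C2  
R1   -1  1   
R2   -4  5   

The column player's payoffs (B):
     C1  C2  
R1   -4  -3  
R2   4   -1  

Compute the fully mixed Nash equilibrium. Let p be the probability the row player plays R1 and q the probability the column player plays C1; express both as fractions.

Each player's mixing probability is pinned down by making the *other* player indifferent.
The column player indifferent between C1 and C2: p·(-4) + (1−p)·4 = p·(-3) + (1−p)·(-1) ⟹ 4 + (-8)p = (-1) + (-2)p ⟹ p = 5/6.
The row player indifferent between R1 and R2: q·(-1) + (1−q)·1 = q·(-4) + (1−q)·5 ⟹ 1 + (-2)q = 5 + (-9)q ⟹ q = 4/7.

p = 5/6, q = 4/7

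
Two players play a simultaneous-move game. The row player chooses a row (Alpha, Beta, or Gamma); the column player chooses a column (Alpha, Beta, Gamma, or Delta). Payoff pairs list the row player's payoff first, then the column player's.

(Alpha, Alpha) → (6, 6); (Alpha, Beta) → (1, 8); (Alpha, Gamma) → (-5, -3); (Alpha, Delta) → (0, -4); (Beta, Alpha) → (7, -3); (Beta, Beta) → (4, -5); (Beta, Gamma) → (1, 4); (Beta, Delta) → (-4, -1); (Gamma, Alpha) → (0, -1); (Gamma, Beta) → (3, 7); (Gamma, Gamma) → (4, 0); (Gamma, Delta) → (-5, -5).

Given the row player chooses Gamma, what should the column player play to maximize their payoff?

With the row player fixed at Gamma, the column player's payoffs are: Alpha → -1, Beta → 7, Gamma → 0, Delta → -5.
The maximum is 7, achieved by Beta.

Beta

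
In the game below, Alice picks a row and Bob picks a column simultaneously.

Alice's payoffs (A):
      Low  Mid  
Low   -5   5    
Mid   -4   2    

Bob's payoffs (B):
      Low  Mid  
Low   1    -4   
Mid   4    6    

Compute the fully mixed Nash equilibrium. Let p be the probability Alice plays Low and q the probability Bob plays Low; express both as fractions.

p = 2/7, q = 3/4

In a mixed NE each player is indifferent between their pure strategies, so the opponent's mix sets the indifference.
Bob indifferent between Low and Mid: p·1 + (1−p)·4 = p·(-4) + (1−p)·6 ⟹ 4 + (-3)p = 6 + (-10)p ⟹ p = 2/7.
Alice indifferent between Low and Mid: q·(-5) + (1−q)·5 = q·(-4) + (1−q)·2 ⟹ 5 + (-10)q = 2 + (-6)q ⟹ q = 3/4.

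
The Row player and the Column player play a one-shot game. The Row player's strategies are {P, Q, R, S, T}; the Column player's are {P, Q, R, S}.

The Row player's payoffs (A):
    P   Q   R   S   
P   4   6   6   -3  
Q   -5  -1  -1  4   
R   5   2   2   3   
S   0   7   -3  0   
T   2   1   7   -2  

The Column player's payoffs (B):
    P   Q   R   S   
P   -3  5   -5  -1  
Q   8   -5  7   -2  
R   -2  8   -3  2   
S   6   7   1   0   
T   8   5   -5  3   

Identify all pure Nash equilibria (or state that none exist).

Check mutual best responses: a cell is a NE iff neither player can gain by unilaterally deviating.
The Row player's best responses — vs P: R (payoff 5); vs Q: S (payoff 7); vs R: T (payoff 7); vs S: Q (payoff 4).
The Column player's best responses — vs P: Q (payoff 5); vs Q: P (payoff 8); vs R: Q (payoff 8); vs S: Q (payoff 7); vs T: P (payoff 8).
The only mutual best response is (S, Q); neither player gains by switching there.

(S, Q)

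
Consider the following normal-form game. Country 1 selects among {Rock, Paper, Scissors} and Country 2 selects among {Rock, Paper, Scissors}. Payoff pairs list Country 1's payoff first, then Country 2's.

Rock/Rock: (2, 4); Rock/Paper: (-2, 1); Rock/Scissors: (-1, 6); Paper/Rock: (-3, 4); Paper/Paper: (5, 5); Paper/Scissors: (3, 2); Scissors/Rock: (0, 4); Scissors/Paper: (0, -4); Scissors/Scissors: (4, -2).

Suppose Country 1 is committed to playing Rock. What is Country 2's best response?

Scissors

With Country 1 fixed at Rock, Country 2's payoffs are: Rock → 4, Paper → 1, Scissors → 6.
The maximum is 6, achieved by Scissors.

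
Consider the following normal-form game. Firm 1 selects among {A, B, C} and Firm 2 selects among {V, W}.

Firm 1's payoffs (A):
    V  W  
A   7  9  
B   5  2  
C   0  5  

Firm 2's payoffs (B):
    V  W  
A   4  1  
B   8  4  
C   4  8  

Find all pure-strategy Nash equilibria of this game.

(A, V)

Check mutual best responses: a cell is a NE iff neither player can gain by unilaterally deviating.
Firm 1's best responses — vs V: A (payoff 7); vs W: A (payoff 9).
Firm 2's best responses — vs A: V (payoff 4); vs B: V (payoff 8); vs C: W (payoff 8).
The only mutual best response is (A, V); neither player gains by switching there.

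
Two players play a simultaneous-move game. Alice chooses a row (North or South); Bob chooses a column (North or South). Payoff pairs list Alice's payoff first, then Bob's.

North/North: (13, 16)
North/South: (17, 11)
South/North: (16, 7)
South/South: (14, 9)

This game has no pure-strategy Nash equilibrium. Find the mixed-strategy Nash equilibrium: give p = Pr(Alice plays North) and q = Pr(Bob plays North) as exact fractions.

Each player's mixing probability is pinned down by making the *other* player indifferent.
Bob indifferent between North and South: p·16 + (1−p)·7 = p·11 + (1−p)·9 ⟹ 7 + 9p = 9 + 2p ⟹ p = 2/7.
Alice indifferent between North and South: q·13 + (1−q)·17 = q·16 + (1−q)·14 ⟹ 17 + (-4)q = 14 + 2q ⟹ q = 1/2.

p = 2/7, q = 1/2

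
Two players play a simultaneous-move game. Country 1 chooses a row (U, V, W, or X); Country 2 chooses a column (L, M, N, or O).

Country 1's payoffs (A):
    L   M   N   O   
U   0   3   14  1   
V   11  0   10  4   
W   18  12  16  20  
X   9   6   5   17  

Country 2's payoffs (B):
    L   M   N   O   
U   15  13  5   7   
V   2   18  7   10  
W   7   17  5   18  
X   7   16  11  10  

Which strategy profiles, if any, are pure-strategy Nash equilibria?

(W, O)

Check mutual best responses: a cell is a NE iff neither player can gain by unilaterally deviating.
Country 1's best responses — vs L: W (payoff 18); vs M: W (payoff 12); vs N: W (payoff 16); vs O: W (payoff 20).
Country 2's best responses — vs U: L (payoff 15); vs V: M (payoff 18); vs W: O (payoff 18); vs X: M (payoff 16).
The only mutual best response is (W, O); neither player gains by switching there.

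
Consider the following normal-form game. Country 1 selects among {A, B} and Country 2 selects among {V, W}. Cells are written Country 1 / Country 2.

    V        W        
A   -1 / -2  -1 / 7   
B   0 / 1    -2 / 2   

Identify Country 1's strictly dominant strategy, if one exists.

A strategy is strictly dominant if it gives Country 1 a strictly higher payoff than every other strategy, against every choice by the opponent.
A is not dominant: against V, B gives 0 > -1.
B is not dominant: against W, A gives -1 > -2.
No single strategy is best against every opponent action.

None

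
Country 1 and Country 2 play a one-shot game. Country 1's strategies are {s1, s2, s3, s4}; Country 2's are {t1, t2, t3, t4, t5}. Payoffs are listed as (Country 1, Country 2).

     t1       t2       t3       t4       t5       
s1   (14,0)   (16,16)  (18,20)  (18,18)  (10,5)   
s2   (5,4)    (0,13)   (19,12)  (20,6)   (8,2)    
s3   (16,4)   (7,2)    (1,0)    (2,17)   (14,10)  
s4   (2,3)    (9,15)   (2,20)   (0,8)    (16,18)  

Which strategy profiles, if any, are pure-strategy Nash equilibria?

Check mutual best responses: a cell is a NE iff neither player can gain by unilaterally deviating.
Country 1's best responses — vs t1: s3 (payoff 16); vs t2: s1 (payoff 16); vs t3: s2 (payoff 19); vs t4: s2 (payoff 20); vs t5: s4 (payoff 16).
Country 2's best responses — vs s1: t3 (payoff 20); vs s2: t2 (payoff 13); vs s3: t4 (payoff 17); vs s4: t3 (payoff 20).
No cell has both players best-responding. For instance, Country 1's best reply to t4 is s2, but against s2 Country 2 prefers t2 over t4.

There is no pure-strategy Nash equilibrium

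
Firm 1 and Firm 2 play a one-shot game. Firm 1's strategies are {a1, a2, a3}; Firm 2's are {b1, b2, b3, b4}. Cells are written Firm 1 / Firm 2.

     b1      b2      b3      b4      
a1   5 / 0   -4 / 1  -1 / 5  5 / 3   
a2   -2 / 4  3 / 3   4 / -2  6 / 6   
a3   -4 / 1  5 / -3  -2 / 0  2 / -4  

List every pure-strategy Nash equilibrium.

(a2, b4)

Check mutual best responses: a cell is a NE iff neither player can gain by unilaterally deviating.
Firm 1's best responses — vs b1: a1 (payoff 5); vs b2: a3 (payoff 5); vs b3: a2 (payoff 4); vs b4: a2 (payoff 6).
Firm 2's best responses — vs a1: b3 (payoff 5); vs a2: b4 (payoff 6); vs a3: b1 (payoff 1).
The only mutual best response is (a2, b4); neither player gains by switching there.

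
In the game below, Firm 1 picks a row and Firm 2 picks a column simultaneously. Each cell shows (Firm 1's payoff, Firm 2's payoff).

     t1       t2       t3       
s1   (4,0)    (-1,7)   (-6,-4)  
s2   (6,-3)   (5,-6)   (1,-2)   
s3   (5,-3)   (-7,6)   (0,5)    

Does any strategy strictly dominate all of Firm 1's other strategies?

Check whether one of Firm 1's strategies beats all alternatives regardless of what the opponent does.
s2 strictly dominates: vs t1: 6 > each of {4, 5}; vs t2: 5 > each of {-1, -7}; vs t3: 1 > each of {-6, 0}.

s2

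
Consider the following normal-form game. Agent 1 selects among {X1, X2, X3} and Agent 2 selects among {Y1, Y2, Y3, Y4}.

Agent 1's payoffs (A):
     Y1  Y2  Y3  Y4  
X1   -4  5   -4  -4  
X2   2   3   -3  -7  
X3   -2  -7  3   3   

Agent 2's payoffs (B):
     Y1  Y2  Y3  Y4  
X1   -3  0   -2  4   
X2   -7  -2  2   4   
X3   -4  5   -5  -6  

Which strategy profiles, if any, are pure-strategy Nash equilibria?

No pure-strategy Nash equilibrium

Find each player's best response to every opponent strategy; NE are the intersections.
Agent 1's best responses — vs Y1: X2 (payoff 2); vs Y2: X1 (payoff 5); vs Y3: X3 (payoff 3); vs Y4: X3 (payoff 3).
Agent 2's best responses — vs X1: Y4 (payoff 4); vs X2: Y4 (payoff 4); vs X3: Y2 (payoff 5).
No cell has both players best-responding. For instance, Agent 1's best reply to Y3 is X3, but against X3 Agent 2 prefers Y2 over Y3.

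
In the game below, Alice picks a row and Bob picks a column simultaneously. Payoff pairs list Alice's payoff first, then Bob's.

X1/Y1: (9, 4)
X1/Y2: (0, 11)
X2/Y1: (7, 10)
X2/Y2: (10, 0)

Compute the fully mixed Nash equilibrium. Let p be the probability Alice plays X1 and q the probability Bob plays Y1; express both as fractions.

Each player's mixing probability is pinned down by making the *other* player indifferent.
Bob indifferent between Y1 and Y2: p·4 + (1−p)·10 = p·11 + (1−p)·0 ⟹ 10 + (-6)p = 0 + 11p ⟹ p = 10/17.
Alice indifferent between X1 and X2: q·9 + (1−q)·0 = q·7 + (1−q)·10 ⟹ 0 + 9q = 10 + (-3)q ⟹ q = 5/6.

p = 10/17, q = 5/6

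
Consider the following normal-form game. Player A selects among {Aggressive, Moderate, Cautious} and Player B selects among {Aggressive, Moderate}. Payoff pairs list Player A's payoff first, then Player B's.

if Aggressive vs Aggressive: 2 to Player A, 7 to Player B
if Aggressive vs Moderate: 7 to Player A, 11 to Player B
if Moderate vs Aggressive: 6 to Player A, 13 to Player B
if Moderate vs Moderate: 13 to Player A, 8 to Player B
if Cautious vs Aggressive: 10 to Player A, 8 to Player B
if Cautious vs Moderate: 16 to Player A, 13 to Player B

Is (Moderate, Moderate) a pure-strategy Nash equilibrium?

No

Holding Player B at Moderate: Player A gets 13 from Moderate but could get 16 by switching to Cautious. Player A has a profitable deviation.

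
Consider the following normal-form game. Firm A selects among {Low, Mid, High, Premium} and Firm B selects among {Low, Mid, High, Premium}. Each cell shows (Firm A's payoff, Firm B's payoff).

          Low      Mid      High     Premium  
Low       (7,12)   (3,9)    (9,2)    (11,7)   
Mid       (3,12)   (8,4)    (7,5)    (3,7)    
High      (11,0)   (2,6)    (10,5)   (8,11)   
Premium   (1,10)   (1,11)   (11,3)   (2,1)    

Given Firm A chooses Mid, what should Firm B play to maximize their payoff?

With Firm A fixed at Mid, Firm B's payoffs are: Low → 12, Mid → 4, High → 5, Premium → 7.
The maximum is 12, achieved by Low.

Low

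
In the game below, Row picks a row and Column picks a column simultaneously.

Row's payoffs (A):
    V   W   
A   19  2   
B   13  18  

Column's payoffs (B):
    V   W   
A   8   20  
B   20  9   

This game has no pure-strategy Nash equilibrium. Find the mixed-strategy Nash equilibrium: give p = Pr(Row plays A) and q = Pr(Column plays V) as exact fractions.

p = 11/23, q = 8/11

In a mixed NE each player is indifferent between their pure strategies, so the opponent's mix sets the indifference.
Column indifferent between V and W: p·8 + (1−p)·20 = p·20 + (1−p)·9 ⟹ 20 + (-12)p = 9 + 11p ⟹ p = 11/23.
Row indifferent between A and B: q·19 + (1−q)·2 = q·13 + (1−q)·18 ⟹ 2 + 17q = 18 + (-5)q ⟹ q = 8/11.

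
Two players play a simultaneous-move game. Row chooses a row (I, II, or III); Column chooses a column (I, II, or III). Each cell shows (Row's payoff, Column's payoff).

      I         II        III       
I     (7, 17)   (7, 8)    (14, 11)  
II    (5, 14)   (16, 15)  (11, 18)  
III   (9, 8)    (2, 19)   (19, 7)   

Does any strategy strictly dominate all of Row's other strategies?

No strictly dominant strategy

Check whether one of Row's strategies beats all alternatives regardless of what the opponent does.
I is not dominant: against I, III gives 9 > 7.
II is not dominant: against I, I gives 7 > 5.
III is not dominant: against II, I gives 7 > 2.
No single strategy is best against every opponent action.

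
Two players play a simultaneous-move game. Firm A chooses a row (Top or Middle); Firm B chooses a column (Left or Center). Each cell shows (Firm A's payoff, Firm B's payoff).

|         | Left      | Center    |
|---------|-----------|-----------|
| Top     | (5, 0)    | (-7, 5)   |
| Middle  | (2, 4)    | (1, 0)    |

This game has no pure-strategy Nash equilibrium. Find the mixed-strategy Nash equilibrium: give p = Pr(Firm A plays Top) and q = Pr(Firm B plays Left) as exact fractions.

In a mixed NE each player is indifferent between their pure strategies, so the opponent's mix sets the indifference.
Firm B indifferent between Left and Center: p·0 + (1−p)·4 = p·5 + (1−p)·0 ⟹ 4 + (-4)p = 0 + 5p ⟹ p = 4/9.
Firm A indifferent between Top and Middle: q·5 + (1−q)·(-7) = q·2 + (1−q)·1 ⟹ (-7) + 12q = 1 + 1q ⟹ q = 8/11.

p = 4/9, q = 8/11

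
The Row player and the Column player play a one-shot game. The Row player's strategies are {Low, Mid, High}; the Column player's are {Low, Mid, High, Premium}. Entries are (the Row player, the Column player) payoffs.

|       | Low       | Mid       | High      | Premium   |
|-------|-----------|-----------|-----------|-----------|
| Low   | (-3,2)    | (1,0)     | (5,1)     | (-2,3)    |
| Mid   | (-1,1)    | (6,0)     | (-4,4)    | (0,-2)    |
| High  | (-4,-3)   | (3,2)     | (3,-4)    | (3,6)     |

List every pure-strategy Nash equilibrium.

Find each player's best response to every opponent strategy; NE are the intersections.
The Row player's best responses — vs Low: Mid (payoff -1); vs Mid: Mid (payoff 6); vs High: Low (payoff 5); vs Premium: High (payoff 3).
The Column player's best responses — vs Low: Premium (payoff 3); vs Mid: High (payoff 4); vs High: Premium (payoff 6).
The only mutual best response is (High, Premium); neither player gains by switching there.

(High, Premium)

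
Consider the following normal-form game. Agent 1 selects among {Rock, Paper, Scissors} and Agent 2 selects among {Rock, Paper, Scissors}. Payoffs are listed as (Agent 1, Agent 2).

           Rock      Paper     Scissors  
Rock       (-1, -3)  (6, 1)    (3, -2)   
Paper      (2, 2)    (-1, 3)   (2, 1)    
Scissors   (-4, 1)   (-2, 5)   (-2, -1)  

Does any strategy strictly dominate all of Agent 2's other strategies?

A strategy is strictly dominant if it gives Agent 2 a strictly higher payoff than every other strategy, against every choice by the opponent.
Paper strictly dominates: vs Rock: 1 > each of {-3, -2}; vs Paper: 3 > each of {2, 1}; vs Scissors: 5 > each of {1, -1}.

Paper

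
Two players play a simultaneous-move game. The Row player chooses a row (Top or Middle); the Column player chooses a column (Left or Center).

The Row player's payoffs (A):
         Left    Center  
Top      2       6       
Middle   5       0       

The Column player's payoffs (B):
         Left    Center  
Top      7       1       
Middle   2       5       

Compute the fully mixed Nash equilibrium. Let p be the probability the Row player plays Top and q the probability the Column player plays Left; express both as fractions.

Each player's mixing probability is pinned down by making the *other* player indifferent.
The Column player indifferent between Left and Center: p·7 + (1−p)·2 = p·1 + (1−p)·5 ⟹ 2 + 5p = 5 + (-4)p ⟹ p = 1/3.
The Row player indifferent between Top and Middle: q·2 + (1−q)·6 = q·5 + (1−q)·0 ⟹ 6 + (-4)q = 0 + 5q ⟹ q = 2/3.

p = 1/3, q = 2/3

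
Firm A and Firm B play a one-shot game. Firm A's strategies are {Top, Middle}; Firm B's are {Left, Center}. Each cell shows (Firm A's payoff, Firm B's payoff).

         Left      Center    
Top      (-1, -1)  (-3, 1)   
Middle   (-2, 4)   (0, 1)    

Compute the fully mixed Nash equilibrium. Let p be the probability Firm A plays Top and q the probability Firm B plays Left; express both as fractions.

In a mixed NE each player is indifferent between their pure strategies, so the opponent's mix sets the indifference.
Firm B indifferent between Left and Center: p·(-1) + (1−p)·4 = p·1 + (1−p)·1 ⟹ 4 + (-5)p = 1 + 0p ⟹ p = 3/5.
Firm A indifferent between Top and Middle: q·(-1) + (1−q)·(-3) = q·(-2) + (1−q)·0 ⟹ (-3) + 2q = 0 + (-2)q ⟹ q = 3/4.

p = 3/5, q = 3/4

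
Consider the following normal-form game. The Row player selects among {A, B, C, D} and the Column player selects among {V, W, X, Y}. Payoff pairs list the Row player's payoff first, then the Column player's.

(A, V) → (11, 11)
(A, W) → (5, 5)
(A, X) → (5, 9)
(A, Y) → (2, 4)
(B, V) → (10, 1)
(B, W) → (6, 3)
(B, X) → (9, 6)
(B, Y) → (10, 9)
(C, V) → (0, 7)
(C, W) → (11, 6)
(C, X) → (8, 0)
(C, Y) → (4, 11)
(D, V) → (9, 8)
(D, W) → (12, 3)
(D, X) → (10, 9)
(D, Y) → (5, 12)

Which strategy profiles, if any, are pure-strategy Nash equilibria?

A profile is a Nash equilibrium when each player is best-responding to the other.
The Row player's best responses — vs V: A (payoff 11); vs W: D (payoff 12); vs X: D (payoff 10); vs Y: B (payoff 10).
The Column player's best responses — vs A: V (payoff 11); vs B: Y (payoff 9); vs C: Y (payoff 11); vs D: Y (payoff 12).
Mutual best responses occur at (A, V) and (B, Y); at each, neither player gains by switching.

(A, V) and (B, Y)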